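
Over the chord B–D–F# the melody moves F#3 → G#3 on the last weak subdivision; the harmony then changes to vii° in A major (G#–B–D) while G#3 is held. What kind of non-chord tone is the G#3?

The harmony at that moment is B minor triad (B, D, F#); G#3 is not a chord tone.
It is approached by step up from F#3 and then sustained as the same pitch into the next harmony.
Arriving early and becoming a chord tone when the harmony changes — an anticipation.

G#3 is an anticipation.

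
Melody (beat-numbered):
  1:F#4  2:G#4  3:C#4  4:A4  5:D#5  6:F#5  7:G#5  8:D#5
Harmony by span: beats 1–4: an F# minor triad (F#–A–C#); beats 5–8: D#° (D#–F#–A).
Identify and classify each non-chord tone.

G#4 (beat 2) — escape tone; G#5 (beat 7) — escape tone.

The harmony at that moment is F# minor triad (F#, A, C#); G#4 is not a chord tone.
It is approached by step up from F#4 and left by leap down to C#4.
Step in, leap out — an escape tone.
The harmony at that moment is D# diminished triad (D#, F#, A); G#5 is not a chord tone.
It is approached by step up from F#5 and left by leap down to D#5.
Step in, leap out — an escape tone.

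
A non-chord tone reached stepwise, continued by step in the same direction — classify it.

Passing tone.

Approach: by step. Departure: by step, continuing in the same direction.
Stepwise on both sides with no change of direction means the note fills in the space between two different chord tones — a passing tone. (Had it turned back to its starting note it would be a neighbor tone instead.)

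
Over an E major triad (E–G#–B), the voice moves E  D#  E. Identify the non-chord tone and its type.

D# is a neighbor tone.

The harmony at that moment is E major triad (E, G#, B); D# is not a chord tone.
It is approached by step down from E and left by step up to E.
Step away and step back to the same note — a neighbor tone (lower neighbor).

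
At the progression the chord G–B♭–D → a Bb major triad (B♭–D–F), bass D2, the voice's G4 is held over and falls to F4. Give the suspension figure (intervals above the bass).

4–3 suspension.

At the second chord the bass is D2. The suspended G4 lies a fourth above the bass; after resolving down by step to F4, the interval above the bass becomes a third.
Suspension figures are named by those two intervals: 4–3.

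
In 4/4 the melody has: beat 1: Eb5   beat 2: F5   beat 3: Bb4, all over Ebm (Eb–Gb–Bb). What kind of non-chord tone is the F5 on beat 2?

Escape tone.

The harmony at that moment is Eb minor triad (Eb, Gb, Bb); F5 is not a chord tone.
It is approached by step up from Eb5 and left by leap down to Bb4.
Step in, leap out, on a weak beat — an escape tone.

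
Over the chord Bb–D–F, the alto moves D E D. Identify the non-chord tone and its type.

E is a neighbor tone.

The harmony at that moment is Bb major triad (Bb, D, F); E is not a chord tone.
It is approached by step up from D and left by step down to D.
Step away and step back to the same note — a neighbor tone (upper neighbor).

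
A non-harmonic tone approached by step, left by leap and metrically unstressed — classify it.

Escape tone.

Approach: by step. Departure: by leap. Metric position: weak.
Step in, leap out, from a weak position — an escape tone (échappée). (It is the mirror image of the appoggiatura, which leaps in and steps out on a strong beat.)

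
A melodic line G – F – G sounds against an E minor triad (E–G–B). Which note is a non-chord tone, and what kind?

F is a neighbor tone.

The harmony at that moment is E minor triad (E, G, B); F is not a chord tone.
It is approached by step down from G and left by step up to G.
Step away and step back to the same note — a neighbor tone (lower neighbor).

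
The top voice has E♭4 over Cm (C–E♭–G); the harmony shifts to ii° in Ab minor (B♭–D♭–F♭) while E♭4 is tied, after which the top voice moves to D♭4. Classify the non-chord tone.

E♭4 is a suspension.

The harmony at that moment is B♭ diminished triad (B♭, D♭, F♭); E♭4 is not a chord tone.
It is held over (the same pitch as the preceding E♭4) and left by step down to D♭4.
Held over from the previous chord and resolving down by step — a suspension.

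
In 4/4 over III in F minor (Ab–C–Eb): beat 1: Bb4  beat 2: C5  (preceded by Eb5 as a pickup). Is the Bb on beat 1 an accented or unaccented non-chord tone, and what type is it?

The harmony at that moment is Ab major triad (Ab, C, Eb); Bb4 is not a chord tone.
It is approached by leap down from Eb5 and left by step up to C5.
Leap in, step out — an appoggiatura.
It falls on the downbeat, so it is accented.

Accented appoggiatura.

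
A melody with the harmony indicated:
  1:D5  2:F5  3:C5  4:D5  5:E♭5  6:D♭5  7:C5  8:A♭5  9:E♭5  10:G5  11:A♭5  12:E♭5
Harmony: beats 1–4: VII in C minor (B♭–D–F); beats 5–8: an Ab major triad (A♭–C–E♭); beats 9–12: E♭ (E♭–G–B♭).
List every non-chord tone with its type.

C5 (beat 3) — appoggiatura; D♭5 (beat 6) — passing tone; A♭5 (beat 11) — escape tone.

The harmony at that moment is B♭ major triad (B♭, D, F); C5 is not a chord tone.
It is approached by leap down from F5 and left by step up to D5.
Leap in, step out — an appoggiatura.
The harmony at that moment is A♭ major triad (A♭, C, E♭); D♭5 is not a chord tone.
It is approached by step down from E♭5 and left by step down to C5.
Step in, step out in the same direction — a passing tone.
The harmony at that moment is E♭ major triad (E♭, G, B♭); A♭5 is not a chord tone.
It is approached by step up from G5 and left by leap down to E♭5.
Step in, leap out — an escape tone.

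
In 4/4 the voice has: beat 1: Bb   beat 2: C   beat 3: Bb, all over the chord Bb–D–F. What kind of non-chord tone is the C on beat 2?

Upper neighbor tone.

The harmony at that moment is Bb major triad (Bb, D, F); C is not a chord tone.
It is approached by step up from Bb and left by step down to Bb.
Step away and step back to the same note — a neighbor tone (upper neighbor).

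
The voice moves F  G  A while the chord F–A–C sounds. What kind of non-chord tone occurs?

The harmony at that moment is F major triad (F, A, C); G is not a chord tone.
It is approached by step up from F and left by step up to A.
Step in, step out in the same direction — a passing tone.

G is a passing tone.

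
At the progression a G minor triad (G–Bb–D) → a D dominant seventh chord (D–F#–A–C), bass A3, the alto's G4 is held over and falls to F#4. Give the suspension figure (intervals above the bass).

7–6 suspension.

At the second chord the bass is A3. The suspended G4 lies a seventh above the bass; after resolving down by step to F#4, the interval above the bass becomes a sixth.
Suspension figures are named by those two intervals: 7–6.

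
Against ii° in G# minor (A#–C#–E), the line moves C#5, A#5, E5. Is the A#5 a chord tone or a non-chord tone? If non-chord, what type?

Chord tone (the root of A# diminished triad).

A# diminished triad contains A#, C#, E; A# is the root, so it is a chord tone.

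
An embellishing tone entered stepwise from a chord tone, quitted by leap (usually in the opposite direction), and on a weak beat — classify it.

Approach: by step. Departure: by leap. Metric position: weak.
Step in, leap out, from a weak position — an escape tone (échappée). (It is the mirror image of the appoggiatura, which leaps in and steps out on a strong beat.)

Escape tone.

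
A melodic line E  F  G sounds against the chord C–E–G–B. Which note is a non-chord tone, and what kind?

The harmony at that moment is C major seventh chord (C, E, G, B); F is not a chord tone.
It is approached by step up from E and left by step up to G.
Step in, step out in the same direction — a passing tone.

F is a passing tone.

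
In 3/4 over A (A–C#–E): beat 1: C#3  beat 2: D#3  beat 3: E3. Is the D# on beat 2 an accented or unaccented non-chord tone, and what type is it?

The harmony at that moment is A major triad (A, C#, E); D#3 is not a chord tone.
It is approached by step up from C#3 and left by step up to E3.
Step in, step out in the same direction — a passing tone.
It falls on a weak beat, so it is unaccented.

Unaccented passing tone.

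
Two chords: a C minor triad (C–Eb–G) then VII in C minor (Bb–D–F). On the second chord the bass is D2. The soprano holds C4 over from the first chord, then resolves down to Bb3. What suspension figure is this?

7–6 suspension.

At the second chord the bass is D2. The suspended C4 lies a seventh above the bass; after resolving down by step to Bb3, the interval above the bass becomes a sixth.
Suspension figures are named by those two intervals: 7–6.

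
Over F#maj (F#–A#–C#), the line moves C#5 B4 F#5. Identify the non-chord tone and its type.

B4 is an escape tone.

The harmony at that moment is F# major triad (F#, A#, C#); B4 is not a chord tone.
It is approached by step down from C#5 and left by leap up to F#5.
Step in, leap out — an escape tone.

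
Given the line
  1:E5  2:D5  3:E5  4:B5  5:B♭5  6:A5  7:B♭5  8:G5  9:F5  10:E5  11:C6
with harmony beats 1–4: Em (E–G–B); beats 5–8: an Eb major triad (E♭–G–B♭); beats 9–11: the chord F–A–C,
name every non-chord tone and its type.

The harmony at that moment is E minor triad (E, G, B); D5 is not a chord tone.
It is approached by step down from E5 and left by step up to E5.
Step away and step back to the same note — a neighbor tone (lower neighbor).
The harmony at that moment is E♭ major triad (E♭, G, B♭); A5 is not a chord tone.
It is approached by step down from B♭5 and left by step up to B♭5.
Step away and step back to the same note — a neighbor tone (lower neighbor).
The harmony at that moment is F major triad (F, A, C); E5 is not a chord tone.
It is approached by step down from F5 and left by leap up to C6.
Step in, leap out — an escape tone.

D5 (beat 2) — neighbor tone; A5 (beat 6) — neighbor tone; E5 (beat 10) — escape tone.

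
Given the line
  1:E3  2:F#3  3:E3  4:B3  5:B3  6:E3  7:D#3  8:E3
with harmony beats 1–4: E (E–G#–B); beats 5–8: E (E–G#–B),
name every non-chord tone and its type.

F#3 (beat 2) — neighbor tone; D#3 (beat 7) — neighbor tone.

The harmony at that moment is E major triad (E, G#, B); F#3 is not a chord tone.
It is approached by step up from E3 and left by step down to E3.
Step away and step back to the same note — a neighbor tone (upper neighbor).
The harmony at that moment is E major triad (E, G#, B); D#3 is not a chord tone.
It is approached by step down from E3 and left by step up to E3.
Step away and step back to the same note — a neighbor tone (lower neighbor).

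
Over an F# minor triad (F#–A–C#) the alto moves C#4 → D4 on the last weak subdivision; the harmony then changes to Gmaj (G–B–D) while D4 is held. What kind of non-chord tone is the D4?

D4 is an anticipation.

The harmony at that moment is F# minor triad (F#, A, C#); D4 is not a chord tone.
It is approached by step up from C#4 and then sustained as the same pitch into the next harmony.
Arriving early and becoming a chord tone when the harmony changes — an anticipation.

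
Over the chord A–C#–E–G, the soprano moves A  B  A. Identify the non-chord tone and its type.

The harmony at that moment is A dominant seventh chord (A, C#, E, G); B is not a chord tone.
It is approached by step up from A and left by step down to A.
Step away and step back to the same note — a neighbor tone (upper neighbor).

B is a neighbor tone.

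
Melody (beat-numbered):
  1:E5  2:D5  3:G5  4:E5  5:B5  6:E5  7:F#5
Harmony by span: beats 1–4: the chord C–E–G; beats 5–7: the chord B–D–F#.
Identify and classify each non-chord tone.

D5 (beat 2) — escape tone; E5 (beat 6) — appoggiatura.

The harmony at that moment is C major triad (C, E, G); D5 is not a chord tone.
It is approached by step down from E5 and left by leap up to G5.
Step in, leap out — an escape tone.
The harmony at that moment is B minor triad (B, D, F#); E5 is not a chord tone.
It is approached by leap down from B5 and left by step up to F#5.
Leap in, step out — an appoggiatura.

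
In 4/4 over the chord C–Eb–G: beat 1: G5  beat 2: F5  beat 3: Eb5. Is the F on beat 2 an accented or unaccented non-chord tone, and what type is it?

The harmony at that moment is C minor triad (C, Eb, G); F5 is not a chord tone.
It is approached by step down from G5 and left by step down to Eb5.
Step in, step out in the same direction — a passing tone.
It falls on a weak beat, so it is unaccented.

Unaccented passing tone.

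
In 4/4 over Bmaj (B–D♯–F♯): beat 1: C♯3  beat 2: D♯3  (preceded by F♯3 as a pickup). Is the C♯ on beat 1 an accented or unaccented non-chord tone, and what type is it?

The harmony at that moment is B major triad (B, D♯, F♯); C♯3 is not a chord tone.
It is approached by leap down from F♯3 and left by step up to D♯3.
Leap in, step out — an appoggiatura.
It falls on the downbeat, so it is accented.

Accented appoggiatura.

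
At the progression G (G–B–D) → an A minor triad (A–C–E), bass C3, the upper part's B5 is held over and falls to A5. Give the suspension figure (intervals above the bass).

7–6 suspension.

At the second chord the bass is C3. The suspended B5 lies a seventh above the bass; after resolving down by step to A5, the interval above the bass becomes a sixth.
Suspension figures are named by those two intervals: 7–6.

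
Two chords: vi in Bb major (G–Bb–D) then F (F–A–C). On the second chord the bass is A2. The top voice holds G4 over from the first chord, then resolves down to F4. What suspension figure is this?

At the second chord the bass is A2. The suspended G4 lies a seventh above the bass; after resolving down by step to F4, the interval above the bass becomes a sixth.
Suspension figures are named by those two intervals: 7–6.

7–6 suspension.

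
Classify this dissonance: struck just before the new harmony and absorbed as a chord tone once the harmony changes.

Approach: ahead of the chord change (typically by step), so it is dissonant against the current harmony. Departure: none — the same pitch is restated or held and is a chord tone of the new harmony.
Dissonant first, consonant once the harmony catches up: the note simply arrives early — an anticipation. (The reverse timing, consonant first and dissonant after the change, would be a suspension or retardation.)

Anticipation.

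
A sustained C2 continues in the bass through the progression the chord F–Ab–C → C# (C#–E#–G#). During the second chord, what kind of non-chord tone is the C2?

The harmony at that moment is C# major triad (C#, E#, G#); C2 is not a chord tone.
It is held over (the same pitch as the preceding C2) and then sustained as the same pitch into the next harmony.
Sustained through a change of harmony — a pedal tone.

Pedal tone (pedal point).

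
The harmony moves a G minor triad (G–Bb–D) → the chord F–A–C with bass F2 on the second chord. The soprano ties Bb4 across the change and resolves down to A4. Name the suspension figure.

At the second chord the bass is F2. The suspended Bb4 lies a fourth above the bass; after resolving down by step to A4, the interval above the bass becomes a third.
Suspension figures are named by those two intervals: 4–3.

4–3 suspension.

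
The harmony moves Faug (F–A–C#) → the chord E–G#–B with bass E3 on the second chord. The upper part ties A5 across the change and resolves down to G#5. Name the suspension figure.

4–3 suspension.

At the second chord the bass is E3. The suspended A5 lies a fourth above the bass; after resolving down by step to G#5, the interval above the bass becomes a third.
Suspension figures are named by those two intervals: 4–3.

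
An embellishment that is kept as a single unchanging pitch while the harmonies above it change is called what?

Pedal tone.

Approach: none. Departure: none — a single pitch is sustained while the chords change around it, passing through harmonies that do not contain it.
No melodic motion at all; the dissonance is created entirely by the moving harmonies against the stationary note — a pedal tone (pedal point).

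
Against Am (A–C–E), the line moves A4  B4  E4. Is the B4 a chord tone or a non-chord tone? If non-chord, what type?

The harmony at that moment is A minor triad (A, C, E); B4 is not a chord tone.
It is approached by step up from A4 and left by leap down to E4.
Step in, leap out — an escape tone.

Non-chord tone — an escape tone.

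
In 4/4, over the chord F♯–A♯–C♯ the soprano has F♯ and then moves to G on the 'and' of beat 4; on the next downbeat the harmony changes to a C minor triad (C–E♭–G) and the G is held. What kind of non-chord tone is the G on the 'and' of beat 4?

The harmony at that moment is F♯ major triad (F♯, A♯, C♯); G is not a chord tone.
It is approached by step up from F♯ and then sustained as the same pitch into the next harmony.
Arriving early and becoming a chord tone when the harmony changes — an anticipation.

Anticipation.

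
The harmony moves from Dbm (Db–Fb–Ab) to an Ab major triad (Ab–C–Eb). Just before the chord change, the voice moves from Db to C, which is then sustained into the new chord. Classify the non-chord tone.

C is an anticipation.

The harmony at that moment is Db minor triad (Db, Fb, Ab); C is not a chord tone.
It is approached by step down from Db and then sustained as the same pitch into the next harmony.
Arriving early and becoming a chord tone when the harmony changes — an anticipation.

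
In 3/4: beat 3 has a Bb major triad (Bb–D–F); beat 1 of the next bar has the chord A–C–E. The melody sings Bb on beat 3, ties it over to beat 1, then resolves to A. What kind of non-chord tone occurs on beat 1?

The harmony at that moment is A minor triad (A, C, E); Bb is not a chord tone.
It is held over (the same pitch as the preceding Bb) and left by step down to A.
Held over from the previous chord and resolving down by step — a suspension.

Suspension.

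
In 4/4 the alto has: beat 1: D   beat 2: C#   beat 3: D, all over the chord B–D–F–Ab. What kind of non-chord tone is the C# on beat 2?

Lower neighbor tone.

The harmony at that moment is B diminished seventh chord (B, D, F, Ab); C# is not a chord tone.
It is approached by step down from D and left by step up to D.
Step away and step back to the same note — a neighbor tone (lower neighbor).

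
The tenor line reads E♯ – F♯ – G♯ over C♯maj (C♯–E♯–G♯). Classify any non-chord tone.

F♯ is a passing tone.

The harmony at that moment is C♯ major triad (C♯, E♯, G♯); F♯ is not a chord tone.
It is approached by step up from E♯ and left by step up to G♯.
Step in, step out in the same direction — a passing tone.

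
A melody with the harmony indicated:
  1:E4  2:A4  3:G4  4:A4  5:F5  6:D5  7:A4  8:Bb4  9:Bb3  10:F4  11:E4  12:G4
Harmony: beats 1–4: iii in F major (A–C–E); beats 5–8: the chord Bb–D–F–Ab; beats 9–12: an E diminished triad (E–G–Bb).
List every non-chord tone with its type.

G4 (beat 3) — neighbor tone; A4 (beat 7) — appoggiatura; F4 (beat 10) — appoggiatura.

The harmony at that moment is A minor triad (A, C, E); G4 is not a chord tone.
It is approached by step down from A4 and left by step up to A4.
Step away and step back to the same note — a neighbor tone (lower neighbor).
The harmony at that moment is Bb dominant seventh chord (Bb, D, F, Ab); A4 is not a chord tone.
It is approached by leap down from D5 and left by step up to Bb4.
Leap in, step out — an appoggiatura.
The harmony at that moment is E diminished triad (E, G, Bb); F4 is not a chord tone.
It is approached by leap up from Bb3 and left by step down to E4.
Leap in, step out — an appoggiatura.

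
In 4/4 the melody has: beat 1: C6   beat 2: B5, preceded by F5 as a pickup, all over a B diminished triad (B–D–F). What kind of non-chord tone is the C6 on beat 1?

Appoggiatura.

The harmony at that moment is B diminished triad (B, D, F); C6 is not a chord tone.
It is approached by leap up from F5 and left by step down to B5.
Leap in, step out, metrically accented — an appoggiatura.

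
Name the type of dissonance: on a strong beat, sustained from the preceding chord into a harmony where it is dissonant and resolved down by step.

Suspension.

Approach: by preparation — the pitch is first a chord tone, then held (tied or repeated) while the harmony changes under it. Departure: down by step. Metric position: strong.
A prepared dissonance that resolves downward by step — a suspension. (The same figure resolving upward would be a retardation.)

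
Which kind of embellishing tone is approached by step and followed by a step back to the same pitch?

Approach: by step. Departure: by step in the opposite direction, back to the starting pitch.
Stepwise on both sides but reversing to return to the same chord tone — a neighbor tone. (Had it continued onward in the same direction it would be a passing tone instead.)

Neighbor tone.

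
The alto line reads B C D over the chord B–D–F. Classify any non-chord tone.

C is a passing tone.

The harmony at that moment is B diminished triad (B, D, F); C is not a chord tone.
It is approached by step up from B and left by step up to D.
Step in, step out in the same direction — a passing tone.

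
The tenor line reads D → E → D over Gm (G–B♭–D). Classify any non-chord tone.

The harmony at that moment is G minor triad (G, B♭, D); E is not a chord tone.
It is approached by step up from D and left by step down to D.
Step away and step back to the same note — a neighbor tone (upper neighbor).

E is a neighbor tone.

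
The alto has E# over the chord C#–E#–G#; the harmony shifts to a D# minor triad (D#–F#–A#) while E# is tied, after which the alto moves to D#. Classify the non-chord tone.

E# is a suspension.

The harmony at that moment is D# minor triad (D#, F#, A#); E# is not a chord tone.
It is held over (the same pitch as the preceding E#) and left by step down to D#.
Held over from the previous chord and resolving down by step — a suspension.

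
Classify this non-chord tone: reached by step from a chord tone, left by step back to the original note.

Approach: by step. Departure: by step in the opposite direction, back to the starting pitch.
Stepwise on both sides but reversing to return to the same chord tone — a neighbor tone. (Had it continued onward in the same direction it would be a passing tone instead.)

Neighbor tone.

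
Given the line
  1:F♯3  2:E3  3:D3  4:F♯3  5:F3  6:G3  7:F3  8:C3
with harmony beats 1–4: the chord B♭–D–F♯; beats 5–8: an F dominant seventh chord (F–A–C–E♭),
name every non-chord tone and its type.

The harmony at that moment is B♭ augmented triad (B♭, D, F♯); E3 is not a chord tone.
It is approached by step down from F♯3 and left by step down to D3.
Step in, step out in the same direction — a passing tone.
The harmony at that moment is F dominant seventh chord (F, A, C, E♭); G3 is not a chord tone.
It is approached by step up from F3 and left by step down to F3.
Step away and step back to the same note — a neighbor tone (upper neighbor).

E3 (beat 2) — passing tone; G3 (beat 6) — neighbor tone.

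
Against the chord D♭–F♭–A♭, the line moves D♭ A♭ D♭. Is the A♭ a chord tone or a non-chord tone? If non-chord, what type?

Db minor triad contains D♭, F♭, A♭; A♭ is the fifth, so it is a chord tone.

Chord tone (the fifth of Db minor triad).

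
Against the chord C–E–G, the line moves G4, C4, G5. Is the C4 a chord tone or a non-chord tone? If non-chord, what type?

C major triad contains C, E, G; C is the root, so it is a chord tone.

Chord tone (the root of C major triad).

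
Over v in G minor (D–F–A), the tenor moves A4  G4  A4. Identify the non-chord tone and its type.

G4 is a neighbor tone.

The harmony at that moment is D minor triad (D, F, A); G4 is not a chord tone.
It is approached by step down from A4 and left by step up to A4.
Step away and step back to the same note — a neighbor tone (lower neighbor).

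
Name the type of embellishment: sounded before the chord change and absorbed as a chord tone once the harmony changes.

Approach: ahead of the chord change (typically by step), so it is dissonant against the current harmony. Departure: none — the same pitch is restated or held and is a chord tone of the new harmony.
Dissonant first, consonant once the harmony catches up: the note simply arrives early — an anticipation. (The reverse timing, consonant first and dissonant after the change, would be a suspension or retardation.)

Anticipation.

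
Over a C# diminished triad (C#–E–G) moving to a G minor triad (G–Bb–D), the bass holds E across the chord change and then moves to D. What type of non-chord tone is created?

E is a suspension.

The harmony at that moment is G minor triad (G, Bb, D); E is not a chord tone.
It is held over (the same pitch as the preceding E) and left by step down to D.
Held over from the previous chord and resolving down by step — a suspension.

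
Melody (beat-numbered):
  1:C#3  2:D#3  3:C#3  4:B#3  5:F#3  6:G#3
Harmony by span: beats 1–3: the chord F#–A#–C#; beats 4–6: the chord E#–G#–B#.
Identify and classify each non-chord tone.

The harmony at that moment is F# major triad (F#, A#, C#); D#3 is not a chord tone.
It is approached by step up from C#3 and left by step down to C#3.
Step away and step back to the same note — a neighbor tone (upper neighbor).
The harmony at that moment is E# minor triad (E#, G#, B#); F#3 is not a chord tone.
It is approached by leap down from B#3 and left by step up to G#3.
Leap in, step out — an appoggiatura.

D#3 (beat 2) — neighbor tone; F#3 (beat 5) — appoggiatura.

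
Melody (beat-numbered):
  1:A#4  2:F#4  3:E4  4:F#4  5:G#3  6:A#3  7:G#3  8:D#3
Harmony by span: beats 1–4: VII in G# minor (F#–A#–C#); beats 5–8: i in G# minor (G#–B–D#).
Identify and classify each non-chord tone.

E4 (beat 3) — neighbor tone; A#3 (beat 6) — neighbor tone.

The harmony at that moment is F# major triad (F#, A#, C#); E4 is not a chord tone.
It is approached by step down from F#4 and left by step up to F#4.
Step away and step back to the same note — a neighbor tone (lower neighbor).
The harmony at that moment is G# minor triad (G#, B, D#); A#3 is not a chord tone.
It is approached by step up from G#3 and left by step down to G#3.
Step away and step back to the same note — a neighbor tone (upper neighbor).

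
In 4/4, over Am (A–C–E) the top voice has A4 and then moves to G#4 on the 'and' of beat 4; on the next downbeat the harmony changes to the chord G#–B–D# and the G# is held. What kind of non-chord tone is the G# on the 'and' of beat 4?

The harmony at that moment is A minor triad (A, C, E); G#4 is not a chord tone.
It is approached by step down from A4 and then sustained as the same pitch into the next harmony.
Arriving early and becoming a chord tone when the harmony changes — an anticipation.

Anticipation.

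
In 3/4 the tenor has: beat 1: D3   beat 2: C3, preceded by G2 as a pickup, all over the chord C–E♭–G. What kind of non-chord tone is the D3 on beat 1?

The harmony at that moment is C minor triad (C, E♭, G); D3 is not a chord tone.
It is approached by leap up from G2 and left by step down to C3.
Leap in, step out, metrically accented — an appoggiatura.

Appoggiatura.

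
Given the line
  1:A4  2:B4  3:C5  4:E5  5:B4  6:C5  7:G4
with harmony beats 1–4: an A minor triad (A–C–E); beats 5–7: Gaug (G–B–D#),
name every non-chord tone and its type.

B4 (beat 2) — passing tone; C5 (beat 6) — escape tone.

The harmony at that moment is A minor triad (A, C, E); B4 is not a chord tone.
It is approached by step up from A4 and left by step up to C5.
Step in, step out in the same direction — a passing tone.
The harmony at that moment is G augmented triad (G, B, D#); C5 is not a chord tone.
It is approached by step up from B4 and left by leap down to G4.
Step in, leap out — an escape tone.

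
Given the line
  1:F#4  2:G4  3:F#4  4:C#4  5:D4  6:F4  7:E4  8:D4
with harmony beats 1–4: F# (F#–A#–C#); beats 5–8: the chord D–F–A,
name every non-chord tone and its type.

G4 (beat 2) — neighbor tone; E4 (beat 7) — passing tone.

The harmony at that moment is F# major triad (F#, A#, C#); G4 is not a chord tone.
It is approached by step up from F#4 and left by step down to F#4.
Step away and step back to the same note — a neighbor tone (upper neighbor).
The harmony at that moment is D minor triad (D, F, A); E4 is not a chord tone.
It is approached by step down from F4 and left by step down to D4.
Step in, step out in the same direction — a passing tone.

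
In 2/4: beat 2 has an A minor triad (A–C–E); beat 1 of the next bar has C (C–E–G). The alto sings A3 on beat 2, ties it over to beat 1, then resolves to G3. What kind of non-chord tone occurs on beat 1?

Suspension.

The harmony at that moment is C major triad (C, E, G); A3 is not a chord tone.
It is held over (the same pitch as the preceding A3) and left by step down to G3.
Held over from the previous chord and resolving down by step — a suspension.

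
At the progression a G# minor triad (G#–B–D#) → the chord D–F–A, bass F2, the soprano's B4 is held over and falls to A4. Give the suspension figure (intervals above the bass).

At the second chord the bass is F2. The suspended B4 lies a fourth above the bass; after resolving down by step to A4, the interval above the bass becomes a third.
Suspension figures are named by those two intervals: 4–3.

4–3 suspension.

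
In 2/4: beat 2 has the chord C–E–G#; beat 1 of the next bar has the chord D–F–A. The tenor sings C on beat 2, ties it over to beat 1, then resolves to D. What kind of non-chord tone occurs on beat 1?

The harmony at that moment is D minor triad (D, F, A); C is not a chord tone.
It is held over (the same pitch as the preceding C) and left by step up to D.
Held over from the previous chord and resolving up by step — a retardation.

Retardation.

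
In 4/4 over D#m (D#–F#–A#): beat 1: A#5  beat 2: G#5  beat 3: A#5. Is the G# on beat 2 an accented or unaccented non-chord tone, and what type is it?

Unaccented neighbor tone.

The harmony at that moment is D# minor triad (D#, F#, A#); G#5 is not a chord tone.
It is approached by step down from A#5 and left by step up to A#5.
Step away and step back to the same note — a neighbor tone (lower neighbor).
It falls on a weak beat, so it is unaccented.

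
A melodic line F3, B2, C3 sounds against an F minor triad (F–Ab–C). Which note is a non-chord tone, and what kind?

The harmony at that moment is F minor triad (F, Ab, C); B2 is not a chord tone.
It is approached by leap down from F3 and left by step up to C3.
Leap in, step out — an appoggiatura.

B2 is an appoggiatura.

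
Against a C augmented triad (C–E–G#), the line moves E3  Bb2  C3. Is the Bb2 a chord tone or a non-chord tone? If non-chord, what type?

The harmony at that moment is C augmented triad (C, E, G#); Bb2 is not a chord tone.
It is approached by leap down from E3 and left by step up to C3.
Leap in, step out — an appoggiatura.

Non-chord tone — an appoggiatura.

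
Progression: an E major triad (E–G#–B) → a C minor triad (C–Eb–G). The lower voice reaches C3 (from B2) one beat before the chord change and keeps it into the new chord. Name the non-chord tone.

C3 is an anticipation.

The harmony at that moment is E major triad (E, G#, B); C3 is not a chord tone.
It is approached by step up from B2 and then sustained as the same pitch into the next harmony.
Arriving early and becoming a chord tone when the harmony changes — an anticipation.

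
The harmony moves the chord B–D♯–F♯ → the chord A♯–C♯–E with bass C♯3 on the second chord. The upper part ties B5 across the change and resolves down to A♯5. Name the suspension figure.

7–6 suspension.

At the second chord the bass is C♯3. The suspended B5 lies a seventh above the bass; after resolving down by step to A♯5, the interval above the bass becomes a sixth.
Suspension figures are named by those two intervals: 7–6.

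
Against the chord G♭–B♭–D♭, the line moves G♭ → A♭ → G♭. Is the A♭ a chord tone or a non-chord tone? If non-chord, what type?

Non-chord tone — a neighbor tone.

The harmony at that moment is G♭ major triad (G♭, B♭, D♭); A♭ is not a chord tone.
It is approached by step up from G♭ and left by step down to G♭.
Step away and step back to the same note — a neighbor tone (upper neighbor).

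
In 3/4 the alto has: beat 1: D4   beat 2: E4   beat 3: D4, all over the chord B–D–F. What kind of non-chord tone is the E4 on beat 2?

The harmony at that moment is B diminished triad (B, D, F); E4 is not a chord tone.
It is approached by step up from D4 and left by step down to D4.
Step away and step back to the same note — a neighbor tone (upper neighbor).

Upper neighbor tone.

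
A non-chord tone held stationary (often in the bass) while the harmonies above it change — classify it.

Pedal tone.

Approach: none. Departure: none — a single pitch is sustained while the chords change around it, passing through harmonies that do not contain it.
No melodic motion at all; the dissonance is created entirely by the moving harmonies against the stationary note — a pedal tone (pedal point).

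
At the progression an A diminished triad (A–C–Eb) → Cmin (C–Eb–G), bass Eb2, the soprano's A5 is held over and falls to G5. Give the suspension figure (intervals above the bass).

At the second chord the bass is Eb2. The suspended A5 lies a fourth above the bass; after resolving down by step to G5, the interval above the bass becomes a third.
Suspension figures are named by those two intervals: 4–3.

4–3 suspension.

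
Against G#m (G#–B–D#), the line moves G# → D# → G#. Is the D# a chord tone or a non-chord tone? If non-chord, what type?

G# minor triad contains G#, B, D#; D# is the fifth, so it is a chord tone.

Chord tone (the fifth of G# minor triad).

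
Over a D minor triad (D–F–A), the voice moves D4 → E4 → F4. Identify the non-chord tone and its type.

E4 is a passing tone.

The harmony at that moment is D minor triad (D, F, A); E4 is not a chord tone.
It is approached by step up from D4 and left by step up to F4.
Step in, step out in the same direction — a passing tone.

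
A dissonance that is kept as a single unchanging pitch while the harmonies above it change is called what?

Pedal tone.

Approach: none. Departure: none — a single pitch is sustained while the chords change around it, passing through harmonies that do not contain it.
No melodic motion at all; the dissonance is created entirely by the moving harmonies against the stationary note — a pedal tone (pedal point).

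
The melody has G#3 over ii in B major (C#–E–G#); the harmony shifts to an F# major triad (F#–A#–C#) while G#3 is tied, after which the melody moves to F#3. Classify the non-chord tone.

G#3 is a suspension.

The harmony at that moment is F# major triad (F#, A#, C#); G#3 is not a chord tone.
It is held over (the same pitch as the preceding G#3) and left by step down to F#3.
Held over from the previous chord and resolving down by step — a suspension.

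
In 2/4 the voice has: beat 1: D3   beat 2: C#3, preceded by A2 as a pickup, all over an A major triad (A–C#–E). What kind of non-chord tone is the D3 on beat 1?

The harmony at that moment is A major triad (A, C#, E); D3 is not a chord tone.
It is approached by leap up from A2 and left by step down to C#3.
Leap in, step out, metrically accented — an appoggiatura.

Appoggiatura.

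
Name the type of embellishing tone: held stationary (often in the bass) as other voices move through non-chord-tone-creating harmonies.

Pedal tone.

Approach: none. Departure: none — a single pitch is sustained while the chords change around it, passing through harmonies that do not contain it.
No melodic motion at all; the dissonance is created entirely by the moving harmonies against the stationary note — a pedal tone (pedal point).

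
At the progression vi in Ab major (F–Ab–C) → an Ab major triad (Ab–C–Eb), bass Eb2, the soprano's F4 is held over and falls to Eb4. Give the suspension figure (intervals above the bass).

At the second chord the bass is Eb2. The suspended F4 lies a ninth above the bass; after resolving down by step to Eb4, the interval above the bass becomes an octave.
Suspension figures are named by those two intervals: 9–8.

9–8 suspension.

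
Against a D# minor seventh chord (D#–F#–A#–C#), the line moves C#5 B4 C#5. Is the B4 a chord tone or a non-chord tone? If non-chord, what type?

The harmony at that moment is D# minor seventh chord (D#, F#, A#, C#); B4 is not a chord tone.
It is approached by step down from C#5 and left by step up to C#5.
Step away and step back to the same note — a neighbor tone (lower neighbor).

Non-chord tone — a neighbor tone.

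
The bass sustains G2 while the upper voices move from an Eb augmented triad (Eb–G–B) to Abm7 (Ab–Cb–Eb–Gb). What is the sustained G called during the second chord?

Pedal tone (pedal point).

The harmony at that moment is Ab minor seventh chord (Ab, Cb, Eb, Gb); G2 is not a chord tone.
It is held over (the same pitch as the preceding G2) and then sustained as the same pitch into the next harmony.
Sustained through a change of harmony — a pedal tone.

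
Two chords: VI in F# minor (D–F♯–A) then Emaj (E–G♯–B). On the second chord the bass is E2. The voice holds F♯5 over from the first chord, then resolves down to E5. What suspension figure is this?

At the second chord the bass is E2. The suspended F♯5 lies a ninth above the bass; after resolving down by step to E5, the interval above the bass becomes an octave.
Suspension figures are named by those two intervals: 9–8.

9–8 suspension.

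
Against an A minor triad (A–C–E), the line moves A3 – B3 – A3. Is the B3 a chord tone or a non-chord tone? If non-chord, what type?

The harmony at that moment is A minor triad (A, C, E); B3 is not a chord tone.
It is approached by step up from A3 and left by step down to A3.
Step away and step back to the same note — a neighbor tone (upper neighbor).

Non-chord tone — a neighbor tone.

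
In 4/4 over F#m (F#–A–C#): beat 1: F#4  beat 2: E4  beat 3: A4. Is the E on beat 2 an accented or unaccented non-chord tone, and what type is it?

Unaccented escape tone.

The harmony at that moment is F# minor triad (F#, A, C#); E4 is not a chord tone.
It is approached by step down from F#4 and left by leap up to A4.
Step in, leap out — an escape tone.
It falls on a weak beat, so it is unaccented.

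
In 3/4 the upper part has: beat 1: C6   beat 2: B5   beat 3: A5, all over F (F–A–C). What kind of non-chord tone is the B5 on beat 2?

The harmony at that moment is F major triad (F, A, C); B5 is not a chord tone.
It is approached by step down from C6 and left by step down to A5.
Step in, step out in the same direction — a passing tone.

Passing tone.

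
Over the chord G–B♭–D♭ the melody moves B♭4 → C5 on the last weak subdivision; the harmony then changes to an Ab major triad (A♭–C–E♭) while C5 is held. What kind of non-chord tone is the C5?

The harmony at that moment is G diminished triad (G, B♭, D♭); C5 is not a chord tone.
It is approached by step up from B♭4 and then sustained as the same pitch into the next harmony.
Arriving early and becoming a chord tone when the harmony changes — an anticipation.

C5 is an anticipation.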